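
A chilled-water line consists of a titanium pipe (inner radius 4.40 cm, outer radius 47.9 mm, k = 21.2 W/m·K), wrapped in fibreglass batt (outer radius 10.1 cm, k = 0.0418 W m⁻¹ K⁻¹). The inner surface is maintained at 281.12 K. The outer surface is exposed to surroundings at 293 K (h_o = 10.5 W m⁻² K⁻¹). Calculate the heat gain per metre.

Q' = 3.97 W/m

Resistance network (inner→outer):
  R'_titanium = ln(0.0479/0.0440)/(2πk) = 0.08493/(2π·21.2) = 6.376×10^-4 m·K/W
  R'_fibreglass batt = ln(0.101/0.0479)/(2πk) = 0.7460/(2π·0.0418) = 2.840 m·K/W
  R'_conv,out = 1/(2πr h) = 1/(2π·0.101·10.5) = 0.1501 m·K/W
ΣR = 6.376×10^-4 + 2.840 + 0.1501 = 2.991 m·K/W
Q' = ΔT/ΣR = (281.12 K − 293 K)/2.991 = -3.97 W/m
(Negative Q' ⇒ heat flows inward; heat gain = 3.97 W/m.)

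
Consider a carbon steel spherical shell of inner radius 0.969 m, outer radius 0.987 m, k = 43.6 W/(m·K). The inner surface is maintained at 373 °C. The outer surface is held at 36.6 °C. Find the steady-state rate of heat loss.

Q = 9790 kW

Q = 4πk·ΔT/(1/r₁ − 1/r₂) = 4π × 43.6 × 336.4 / (1/0.969 − 1/0.987) = 9.79×10^6 W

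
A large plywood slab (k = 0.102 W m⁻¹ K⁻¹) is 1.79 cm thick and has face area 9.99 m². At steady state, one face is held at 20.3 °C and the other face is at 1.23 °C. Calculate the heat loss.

Q = 1090 W

Q = kA·ΔT/L = 0.102 × 9.99 × |20.3 °C − 1.23 °C| / 0.0179 = 1090 W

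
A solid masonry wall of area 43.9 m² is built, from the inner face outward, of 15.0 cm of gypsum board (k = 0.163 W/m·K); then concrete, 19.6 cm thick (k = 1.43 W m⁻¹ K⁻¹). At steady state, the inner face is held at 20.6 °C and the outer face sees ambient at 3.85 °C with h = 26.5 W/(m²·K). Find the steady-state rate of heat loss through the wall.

Q = 672 W

Series thermal resistances, inner to outer:
  R_gypsum board = L/(kA) = 0.150/(0.163·43.9) = 0.02096 K/W
  R_concrete = L/(kA) = 0.196/(1.43·43.9) = 0.003122 K/W
  R_conv,out = 1/(hA) = 1/(26.5·43.9) = 8.596×10^-4 K/W
ΣR = 0.02096 + 0.003122 + 8.596×10^-4 = 0.02494 K/W
Q = ΔT/ΣR = (20.6 °C − 3.85 °C)/0.02494 = 672 W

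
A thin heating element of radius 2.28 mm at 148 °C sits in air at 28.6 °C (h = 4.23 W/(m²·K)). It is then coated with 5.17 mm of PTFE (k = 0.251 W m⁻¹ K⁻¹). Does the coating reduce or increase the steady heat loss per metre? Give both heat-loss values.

Critical radius for a cylinder: r_cr = k/h = 0.0593 m = 5.93 cm.
Outer radius after coating: r₂ = 0.00228 + 0.00517 = 0.00745 m.
Since r₁ < r_cr and r₂ ≤ r_cr, the coating moves toward the maximum at r_cr — heat loss rises.
Bare: R = 1/(2πr₁h) = 16.50 m·K/W; Q = 119.4/16.50 = 7.24 W/m.
Coated: R = R_cond + R_conv = 5.801 m·K/W; Q = 119.4/5.801 = 20.6 W/m.

increases: 7.24 → 20.6 W/m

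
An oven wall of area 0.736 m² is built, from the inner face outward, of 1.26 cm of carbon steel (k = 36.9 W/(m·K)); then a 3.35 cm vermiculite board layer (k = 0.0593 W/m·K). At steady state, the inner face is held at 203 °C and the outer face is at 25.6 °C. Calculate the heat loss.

Resistance network (inner→outer):
  R_carbon steel = L/(kA) = 0.0126/(36.9·0.736) = 4.639×10^-4 K/W
  R_vermiculite board = L/(kA) = 0.0335/(0.0593·0.736) = 0.7676 K/W
ΣR = 4.639×10^-4 + 0.7676 = 0.7681 K/W
Q = ΔT/ΣR = (203 °C − 25.6 °C)/0.7681 = 231 W

Q = 231 W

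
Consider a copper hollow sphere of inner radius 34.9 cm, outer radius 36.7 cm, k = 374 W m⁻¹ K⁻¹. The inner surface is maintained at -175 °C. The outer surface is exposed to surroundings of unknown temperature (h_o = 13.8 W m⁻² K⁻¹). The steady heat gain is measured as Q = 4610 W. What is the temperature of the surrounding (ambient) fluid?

Sum the resistances:
  R_copper = (1/0.349 − 1/0.367)/(4πk) = 0.1405/(4π·374) = 2.990×10^-5 K/W
  R_conv,out = 1/(4πr²h) = 1/(4π·0.367²·13.8) = 0.04281 K/W
ΣR = 0.04284 K/W
ΔT = Q·ΣR = 4610 × 0.04284 = 197.5 K
Heat flows inward, so T_out = T_in + ΔT = -175 + 197.5 = 22.5 °C

T_out = 22.5 °C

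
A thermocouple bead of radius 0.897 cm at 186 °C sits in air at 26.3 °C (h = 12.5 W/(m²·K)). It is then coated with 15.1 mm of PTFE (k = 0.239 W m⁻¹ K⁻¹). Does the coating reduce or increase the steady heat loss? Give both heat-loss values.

Critical radius for a sphere: r_cr = 2k/h = 0.0382 m = 3.82 cm.
Outer radius after coating: r₂ = 0.00897 + 0.0151 = 0.02407 m.
Since r₁ < r_cr and r₂ ≤ r_cr, the coating moves toward the maximum at r_cr — heat loss rises.
Bare: R = 1/(4πr₁²h) = 79.12 K/W; Q = 159.7/79.12 = 2.02 W.
Coated: R = R_cond + R_conv = 34.27 K/W; Q = 159.7/34.27 = 4.66 W.

increases: 2.02 → 4.66 W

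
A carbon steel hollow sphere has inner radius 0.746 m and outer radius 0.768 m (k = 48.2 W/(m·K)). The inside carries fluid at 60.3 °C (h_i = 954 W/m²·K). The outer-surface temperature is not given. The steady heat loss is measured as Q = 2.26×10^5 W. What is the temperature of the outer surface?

Sum the resistances:
  R_conv,in = 1/(4πr²h) = 1/(4π·0.746²·954) = 1.499×10^-4 K/W
  R_carbon steel = (1/0.746 − 1/0.768)/(4πk) = 0.03840/(4π·48.2) = 6.340×10^-5 K/W
ΣR = 2.133×10^-4 K/W
ΔT = Q·ΣR = 2.26×10^5 × 2.133×10^-4 = 48.21 K
Heat flows outward, so T_out = T_in − ΔT = 60.3 − 48.21 = 12.1 °C

T_out = 12.1 °C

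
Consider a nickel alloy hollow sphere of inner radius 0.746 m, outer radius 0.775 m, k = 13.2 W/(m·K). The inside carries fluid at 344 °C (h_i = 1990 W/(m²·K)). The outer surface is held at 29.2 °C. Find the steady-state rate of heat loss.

Q = 8.41×10^5 W

Resistance network (inner→outer):
  R_conv,in = 1/(4πr²h) = 1/(4π·0.746²·1990) = 7.186×10^-5 K/W
  R_nickel alloy = (1/0.746 − 1/0.775)/(4πk) = 0.05016/(4π·13.2) = 3.024×10^-4 K/W
ΣR = 7.186×10^-5 + 3.024×10^-4 = 3.743×10^-4 K/W
Q = ΔT/ΣR = (344 °C − 29.2 °C)/3.743×10^-4 = 8.41×10^5 W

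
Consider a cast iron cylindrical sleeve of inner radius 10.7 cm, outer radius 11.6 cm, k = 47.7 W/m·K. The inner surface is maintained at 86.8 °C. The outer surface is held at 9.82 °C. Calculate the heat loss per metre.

Q' = 2.86×10^5 W/m

Q' = 2πk·ΔT/ln(r₂/r₁) = 2π × 47.7 × 76.98 / ln(0.116/0.107) = 2.86×10^5 W/m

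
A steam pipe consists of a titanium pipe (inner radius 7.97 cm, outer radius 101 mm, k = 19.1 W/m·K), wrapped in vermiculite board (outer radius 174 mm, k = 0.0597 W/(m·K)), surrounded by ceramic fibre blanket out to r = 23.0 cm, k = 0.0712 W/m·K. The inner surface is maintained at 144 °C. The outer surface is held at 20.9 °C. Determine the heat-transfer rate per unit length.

Q' = 59.3 W/m

Resistance network (inner→outer):
  R'_titanium = ln(0.101/0.0797)/(2πk) = 0.2369/(2π·19.1) = 0.001974 m·K/W
  R'_vermiculite board = ln(0.174/0.101)/(2πk) = 0.5439/(2π·0.0597) = 1.450 m·K/W
  R'_ceramic fibre blanket = ln(0.230/0.174)/(2πk) = 0.2790/(2π·0.0712) = 0.6237 m·K/W
ΣR = 0.001974 + 1.450 + 0.6237 = 2.076 m·K/W
Q' = ΔT/ΣR = (144 °C − 20.9 °C)/2.076 = 59.3 W/m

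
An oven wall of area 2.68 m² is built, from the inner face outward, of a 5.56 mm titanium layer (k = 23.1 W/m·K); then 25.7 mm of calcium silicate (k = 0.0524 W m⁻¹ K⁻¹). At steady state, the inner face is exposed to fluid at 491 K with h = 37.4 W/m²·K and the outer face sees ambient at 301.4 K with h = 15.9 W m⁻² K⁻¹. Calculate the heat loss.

Series thermal resistances, inner to outer:
  R_conv,in = 1/(hA) = 1/(37.4·2.68) = 0.009977 K/W
  R_titanium = L/(kA) = 0.00556/(23.1·2.68) = 8.981×10^-5 K/W
  R_calcium silicate = L/(kA) = 0.0257/(0.0524·2.68) = 0.1830 K/W
  R_conv,out = 1/(hA) = 1/(15.9·2.68) = 0.02347 K/W
ΣR = 0.009977 + 8.981×10^-5 + 0.1830 + 0.02347 = 0.2165 K/W
Q = ΔT/ΣR = (491 K − 301.4 K)/0.2165 = 876 W

Q = 876 W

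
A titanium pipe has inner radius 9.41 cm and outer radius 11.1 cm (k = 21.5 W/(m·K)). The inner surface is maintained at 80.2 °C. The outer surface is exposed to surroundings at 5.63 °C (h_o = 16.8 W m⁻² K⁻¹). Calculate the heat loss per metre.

Resistance network (inner→outer):
  R'_titanium = ln(0.111/0.0941)/(2πk) = 0.1652/(2π·21.5) = 0.001223 m·K/W
  R'_conv,out = 1/(2πr h) = 1/(2π·0.111·16.8) = 0.08535 m·K/W
ΣR = 0.001223 + 0.08535 = 0.08657 m·K/W
Q' = ΔT/ΣR = (80.2 °C − 5.63 °C)/0.08657 = 861 W/m

Q' = 861 W/m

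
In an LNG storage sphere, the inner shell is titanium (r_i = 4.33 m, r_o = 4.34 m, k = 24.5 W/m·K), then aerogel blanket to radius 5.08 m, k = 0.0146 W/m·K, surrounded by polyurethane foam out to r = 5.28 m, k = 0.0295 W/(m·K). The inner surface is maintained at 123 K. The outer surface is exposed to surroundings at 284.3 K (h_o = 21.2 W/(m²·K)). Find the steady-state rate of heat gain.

Treat each layer as a resistance in series:
  R_titanium = (1/4.33 − 1/4.34)/(4πk) = 5.321×10^-4/(4π·24.5) = 1.728×10^-6 K/W
  R_aerogel blanket = (1/4.34 − 1/5.08)/(4πk) = 0.03356/(4π·0.0146) = 0.1829 K/W
  R_polyurethane foam = (1/5.08 − 1/5.28)/(4πk) = 0.007456/(4π·0.0295) = 0.02011 K/W
  R_conv,out = 1/(4πr²h) = 1/(4π·5.28²·21.2) = 1.346×10^-4 K/W
ΣR = 1.728×10^-6 + 0.1829 + 0.02011 + 1.346×10^-4 = 0.2031 K/W
Q = ΔT/ΣR = (123 K − 284.3 K)/0.2031 = -794 W
(Negative Q ⇒ heat flows inward; heat gain = 794 W.)

Q = 794 W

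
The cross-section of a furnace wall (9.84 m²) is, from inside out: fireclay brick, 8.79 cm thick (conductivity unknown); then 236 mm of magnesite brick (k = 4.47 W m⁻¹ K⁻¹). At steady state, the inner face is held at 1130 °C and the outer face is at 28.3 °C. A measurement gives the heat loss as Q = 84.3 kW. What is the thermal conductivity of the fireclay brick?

ΣR = ΔT/Q = |1130 − 28.3|/84300 = 0.01307 K/W
Known resistances:
  R_magnesite brick = L/(kA) = 0.236/(4.47·9.84) = 0.005365 K/W
R_fireclay brick = ΣR − ΣR_known = 0.01307 − 0.005365 = 0.007705 K/W
L/(kA) = 0.007705 ⇒ k = 0.0879/(0.007705·9.84) = 1.16 W/m·K

k = 1.16 W/m·K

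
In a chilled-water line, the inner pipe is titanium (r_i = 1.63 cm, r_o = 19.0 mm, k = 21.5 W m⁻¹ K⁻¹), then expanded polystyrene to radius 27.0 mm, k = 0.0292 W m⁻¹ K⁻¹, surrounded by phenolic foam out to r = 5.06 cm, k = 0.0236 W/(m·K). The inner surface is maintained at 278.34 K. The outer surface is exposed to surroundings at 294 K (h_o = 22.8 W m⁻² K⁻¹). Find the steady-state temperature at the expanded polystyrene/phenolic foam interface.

T = 283.1 K

Treat each layer as a resistance in series:
  R'_titanium = ln(0.0190/0.0163)/(2πk) = 0.1533/(2π·21.5) = 0.001135 m·K/W
  R'_expanded polystyrene = ln(0.0270/0.0190)/(2πk) = 0.3514/(2π·0.0292) = 1.915 m·K/W
  R'_phenolic foam = ln(0.0506/0.0270)/(2πk) = 0.6281/(2π·0.0236) = 4.236 m·K/W
  R'_conv,out = 1/(2πr h) = 1/(2π·0.0506·22.8) = 0.1380 m·K/W
ΣR = 0.001135 + 1.915 + 4.236 + 0.1380 = 6.290 m·K/W
Q' = ΔT/ΣR = (278.34 K − 294 K)/6.290 = -2.490 W/m
From the inner boundary to the expanded polystyrene/phenolic foam interface, ΣR_partial = 1.916 m·K/W.
T_interface = T_in − Q'·ΣR_partial = 278.34 K − (-2.490)(1.916) = 283.1 K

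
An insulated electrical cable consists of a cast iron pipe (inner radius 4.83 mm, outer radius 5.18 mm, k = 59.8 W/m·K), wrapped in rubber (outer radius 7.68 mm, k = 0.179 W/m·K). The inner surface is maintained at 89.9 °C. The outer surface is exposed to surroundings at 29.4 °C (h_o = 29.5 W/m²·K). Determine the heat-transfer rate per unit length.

Q' = 57.5 W/m

Series thermal resistances, inner to outer:
  R'_cast iron = ln(0.00518/0.00483)/(2πk) = 0.06996/(2π·59.8) = 1.862×10^-4 m·K/W
  R'_rubber = ln(0.00768/0.00518)/(2πk) = 0.3938/(2π·0.179) = 0.3502 m·K/W
  R'_conv,out = 1/(2πr h) = 1/(2π·0.00768·29.5) = 0.7025 m·K/W
ΣR = 1.862×10^-4 + 0.3502 + 0.7025 = 1.053 m·K/W
Q' = ΔT/ΣR = (89.9 °C − 29.4 °C)/1.053 = 57.5 W/m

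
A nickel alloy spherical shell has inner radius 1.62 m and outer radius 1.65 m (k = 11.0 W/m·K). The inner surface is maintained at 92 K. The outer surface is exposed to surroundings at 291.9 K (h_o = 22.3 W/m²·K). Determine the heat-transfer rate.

Q = 144 kW

Treat each layer as a resistance in series:
  R_nickel alloy = (1/1.62 − 1/1.65)/(4πk) = 0.01122/(4π·11.0) = 8.119×10^-5 K/W
  R_conv,out = 1/(4πr²h) = 1/(4π·1.65²·22.3) = 0.001311 K/W
ΣR = 8.119×10^-5 + 0.001311 = 0.001392 K/W
Q = ΔT/ΣR = (92 K − 291.9 K)/0.001392 = -1.44×10^5 W
(Negative Q ⇒ heat flows inward; heat gain = 1.44×10^5 W.)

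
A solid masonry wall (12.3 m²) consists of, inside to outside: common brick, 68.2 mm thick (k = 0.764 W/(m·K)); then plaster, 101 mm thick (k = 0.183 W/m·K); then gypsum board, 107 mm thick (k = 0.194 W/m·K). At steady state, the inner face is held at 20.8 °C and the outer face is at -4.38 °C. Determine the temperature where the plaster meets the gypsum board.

T = 7.26 °C

Resistance network (inner→outer):
  R_common brick = L/(kA) = 0.0682/(0.764·12.3) = 0.007257 K/W
  R_plaster = L/(kA) = 0.101/(0.183·12.3) = 0.04487 K/W
  R_gypsum board = L/(kA) = 0.107/(0.194·12.3) = 0.04484 K/W
ΣR = 0.007257 + 0.04487 + 0.04484 = 0.09697 K/W
Q = ΔT/ΣR = (20.8 °C − -4.38 °C)/0.09697 = 259.7 W
From the inner boundary to the plaster/gypsum board interface, ΣR_partial = 0.05213 K/W.
T_interface = T_in − Q·ΣR_partial = 20.8 °C − (259.7)(0.05213) = 7.26 °C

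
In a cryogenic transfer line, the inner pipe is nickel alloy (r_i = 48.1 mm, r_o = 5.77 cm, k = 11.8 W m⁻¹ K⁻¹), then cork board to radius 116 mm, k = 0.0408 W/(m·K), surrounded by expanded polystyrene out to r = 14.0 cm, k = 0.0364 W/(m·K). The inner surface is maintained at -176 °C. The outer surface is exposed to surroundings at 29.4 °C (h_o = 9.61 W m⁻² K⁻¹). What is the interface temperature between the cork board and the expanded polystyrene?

T = -23.3 °C

Series thermal resistances, inner to outer:
  R'_nickel alloy = ln(0.0577/0.0481)/(2πk) = 0.1820/(2π·11.8) = 0.002454 m·K/W
  R'_cork board = ln(0.116/0.0577)/(2πk) = 0.6983/(2π·0.0408) = 2.724 m·K/W
  R'_expanded polystyrene = ln(0.140/0.116)/(2πk) = 0.1881/(2π·0.0364) = 0.8222 m·K/W
  R'_conv,out = 1/(2πr h) = 1/(2π·0.140·9.61) = 0.1183 m·K/W
ΣR = 0.002454 + 2.724 + 0.8222 + 0.1183 = 3.667 m·K/W
Q' = ΔT/ΣR = (-176 °C − 29.4 °C)/3.667 = -56.01 W/m
From the inner boundary to the cork board/expanded polystyrene interface, ΣR_partial = 2.726 m·K/W.
T_interface = T_in − Q'·ΣR_partial = -176 °C − (-56.01)(2.726) = -23.3 °C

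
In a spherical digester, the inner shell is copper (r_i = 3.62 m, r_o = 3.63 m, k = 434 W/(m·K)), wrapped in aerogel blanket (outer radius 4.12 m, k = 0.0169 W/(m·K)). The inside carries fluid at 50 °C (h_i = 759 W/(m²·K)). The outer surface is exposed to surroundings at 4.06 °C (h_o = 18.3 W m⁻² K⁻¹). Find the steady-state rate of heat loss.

Series thermal resistances, inner to outer:
  R_conv,in = 1/(4πr²h) = 1/(4π·3.62²·759) = 8.001×10^-6 K/W
  R_copper = (1/3.62 − 1/3.63)/(4πk) = 7.610×10^-4/(4π·434) = 1.395×10^-7 K/W
  R_aerogel blanket = (1/3.63 − 1/4.12)/(4πk) = 0.03276/(4π·0.0169) = 0.1543 K/W
  R_conv,out = 1/(4πr²h) = 1/(4π·4.12²·18.3) = 2.562×10^-4 K/W
ΣR = 8.001×10^-6 + 1.395×10^-7 + 0.1543 + 2.562×10^-4 = 0.1546 K/W
Q = ΔT/ΣR = (50 °C − 4.06 °C)/0.1546 = 297 W

Q = 297 W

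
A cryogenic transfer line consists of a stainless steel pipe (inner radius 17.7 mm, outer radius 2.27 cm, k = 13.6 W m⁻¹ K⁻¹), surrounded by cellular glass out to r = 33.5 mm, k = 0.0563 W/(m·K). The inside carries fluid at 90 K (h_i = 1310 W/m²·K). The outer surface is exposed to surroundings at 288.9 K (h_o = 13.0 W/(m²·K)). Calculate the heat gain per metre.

Q' = 135 W/m

Treat each layer as a resistance in series:
  R'_conv,in = 1/(2πr h) = 1/(2π·0.0177·1310) = 0.006864 m·K/W
  R'_stainless steel = ln(0.0227/0.0177)/(2πk) = 0.2488/(2π·13.6) = 0.002912 m·K/W
  R'_cellular glass = ln(0.0335/0.0227)/(2πk) = 0.3892/(2π·0.0563) = 1.100 m·K/W
  R'_conv,out = 1/(2πr h) = 1/(2π·0.0335·13.0) = 0.3655 m·K/W
ΣR = 0.006864 + 0.002912 + 1.100 + 0.3655 = 1.475 m·K/W
Q' = ΔT/ΣR = (90 K − 288.9 K)/1.475 = -135 W/m
(Negative Q' ⇒ heat flows inward; heat gain = 135 W/m.)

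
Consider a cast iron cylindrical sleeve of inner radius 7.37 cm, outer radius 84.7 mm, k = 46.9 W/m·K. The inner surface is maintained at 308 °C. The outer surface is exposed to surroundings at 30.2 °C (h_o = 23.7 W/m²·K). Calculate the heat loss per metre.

Q' = 3.48 kW/m

Treat each layer as a resistance in series:
  R'_cast iron = ln(0.0847/0.0737)/(2πk) = 0.1391/(2π·46.9) = 4.721×10^-4 m·K/W
  R'_conv,out = 1/(2πr h) = 1/(2π·0.0847·23.7) = 0.07928 m·K/W
ΣR = 4.721×10^-4 + 0.07928 = 0.07975 m·K/W
Q' = ΔT/ΣR = (308 °C − 30.2 °C)/0.07975 = 3480 W/m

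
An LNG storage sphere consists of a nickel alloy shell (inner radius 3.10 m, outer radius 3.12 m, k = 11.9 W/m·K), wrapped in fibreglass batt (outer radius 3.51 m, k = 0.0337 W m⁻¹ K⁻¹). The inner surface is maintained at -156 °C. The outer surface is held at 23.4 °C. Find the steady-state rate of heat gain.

Q = 2130 W

Resistance network (inner→outer):
  R_nickel alloy = (1/3.10 − 1/3.12)/(4πk) = 0.002068/(4π·11.9) = 1.383×10^-5 K/W
  R_fibreglass batt = (1/3.12 − 1/3.51)/(4πk) = 0.03561/(4π·0.0337) = 0.08409 K/W
ΣR = 1.383×10^-5 + 0.08409 = 0.08410 K/W
Q = ΔT/ΣR = (-156 °C − 23.4 °C)/0.08410 = -2130 W
(Negative Q ⇒ heat flows inward; heat gain = 2130 W.)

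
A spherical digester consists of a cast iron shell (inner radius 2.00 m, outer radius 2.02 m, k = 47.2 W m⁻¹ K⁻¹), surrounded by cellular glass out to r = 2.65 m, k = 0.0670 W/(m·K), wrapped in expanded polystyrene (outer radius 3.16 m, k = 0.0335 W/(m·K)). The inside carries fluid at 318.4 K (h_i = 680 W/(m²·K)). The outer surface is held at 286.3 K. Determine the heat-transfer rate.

Treat each layer as a resistance in series:
  R_conv,in = 1/(4πr²h) = 1/(4π·2.00²·680) = 2.926×10^-5 K/W
  R_cast iron = (1/2.00 − 1/2.02)/(4πk) = 0.004950/(4π·47.2) = 8.346×10^-6 K/W
  R_cellular glass = (1/2.02 − 1/2.65)/(4πk) = 0.1177/(4π·0.0670) = 0.1398 K/W
  R_expanded polystyrene = (1/2.65 − 1/3.16)/(4πk) = 0.06090/(4π·0.0335) = 0.1447 K/W
ΣR = 2.926×10^-5 + 8.346×10^-6 + 0.1398 + 0.1447 = 0.2845 K/W
Q = ΔT/ΣR = (318.4 K − 286.3 K)/0.2845 = 113 W

Q = 113 W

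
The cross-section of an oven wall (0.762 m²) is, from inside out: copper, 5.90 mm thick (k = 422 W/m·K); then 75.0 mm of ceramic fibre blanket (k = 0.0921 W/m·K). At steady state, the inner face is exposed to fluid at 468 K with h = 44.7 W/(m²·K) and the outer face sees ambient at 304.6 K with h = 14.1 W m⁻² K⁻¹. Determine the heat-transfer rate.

Q = 137 W

Resistance network (inner→outer):
  R_conv,in = 1/(hA) = 1/(44.7·0.762) = 0.02936 K/W
  R_copper = L/(kA) = 0.00590/(422·0.762) = 1.835×10^-5 K/W
  R_ceramic fibre blanket = L/(kA) = 0.0750/(0.0921·0.762) = 1.069 K/W
  R_conv,out = 1/(hA) = 1/(14.1·0.762) = 0.09307 K/W
ΣR = 0.02936 + 1.835×10^-5 + 1.069 + 0.09307 = 1.191 K/W
Q = ΔT/ΣR = (468 K − 304.6 K)/1.191 = 137 W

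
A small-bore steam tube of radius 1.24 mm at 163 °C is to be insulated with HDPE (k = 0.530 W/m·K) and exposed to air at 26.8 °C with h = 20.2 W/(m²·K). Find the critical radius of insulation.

r_cr = 2.62 cm

For a cylinder, r_cr = k_ins/h = 0.530/20.2 = 0.0262 m = 2.62 cm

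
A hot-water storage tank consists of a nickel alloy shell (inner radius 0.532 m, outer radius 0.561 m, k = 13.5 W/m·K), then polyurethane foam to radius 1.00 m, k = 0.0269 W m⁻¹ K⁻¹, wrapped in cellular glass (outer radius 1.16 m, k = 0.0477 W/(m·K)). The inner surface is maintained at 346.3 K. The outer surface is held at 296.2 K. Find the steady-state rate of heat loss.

Resistance network (inner→outer):
  R_nickel alloy = (1/0.532 − 1/0.561)/(4πk) = 0.09717/(4π·13.5) = 5.728×10^-4 K/W
  R_polyurethane foam = (1/0.561 − 1/1.00)/(4πk) = 0.7825/(4π·0.0269) = 2.315 K/W
  R_cellular glass = (1/1.00 − 1/1.16)/(4πk) = 0.1379/(4π·0.0477) = 0.2301 K/W
ΣR = 5.728×10^-4 + 2.315 + 0.2301 = 2.546 K/W
Q = ΔT/ΣR = (346.3 K − 296.2 K)/2.546 = 19.7 W

Q = 19.7 W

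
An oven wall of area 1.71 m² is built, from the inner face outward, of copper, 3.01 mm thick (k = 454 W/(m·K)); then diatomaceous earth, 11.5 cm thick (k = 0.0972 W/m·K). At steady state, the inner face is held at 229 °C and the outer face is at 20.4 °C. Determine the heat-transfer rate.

Q = 301 W

Treat each layer as a resistance in series:
  R_copper = L/(kA) = 0.00301/(454·1.71) = 3.877×10^-6 K/W
  R_diatomaceous earth = L/(kA) = 0.115/(0.0972·1.71) = 0.6919 K/W
ΣR = 3.877×10^-6 + 0.6919 = 0.6919 K/W
Q = ΔT/ΣR = (229 °C − 20.4 °C)/0.6919 = 301 W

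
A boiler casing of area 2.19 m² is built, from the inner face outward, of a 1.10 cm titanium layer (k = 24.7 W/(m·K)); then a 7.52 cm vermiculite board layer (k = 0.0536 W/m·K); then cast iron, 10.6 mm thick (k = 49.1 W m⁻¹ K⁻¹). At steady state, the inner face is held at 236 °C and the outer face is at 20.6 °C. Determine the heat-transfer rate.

Q = 336 W

Series thermal resistances, inner to outer:
  R_titanium = L/(kA) = 0.0110/(24.7·2.19) = 2.034×10^-4 K/W
  R_vermiculite board = L/(kA) = 0.0752/(0.0536·2.19) = 0.6406 K/W
  R_cast iron = L/(kA) = 0.0106/(49.1·2.19) = 9.858×10^-5 K/W
ΣR = 2.034×10^-4 + 0.6406 + 9.858×10^-5 = 0.6409 K/W
Q = ΔT/ΣR = (236 °C − 20.6 °C)/0.6409 = 336 W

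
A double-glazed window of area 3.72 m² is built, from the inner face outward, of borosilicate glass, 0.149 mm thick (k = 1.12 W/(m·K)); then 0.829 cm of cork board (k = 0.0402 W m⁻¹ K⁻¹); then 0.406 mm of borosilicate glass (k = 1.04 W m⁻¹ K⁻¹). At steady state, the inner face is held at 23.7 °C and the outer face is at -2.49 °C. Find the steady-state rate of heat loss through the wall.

Q = 471 W

Series thermal resistances, inner to outer:
  R_borosilicate glass = L/(kA) = 1.49×10^-4/(1.12·3.72) = 3.576×10^-5 K/W
  R_cork board = L/(kA) = 0.00829/(0.0402·3.72) = 0.05544 K/W
  R_borosilicate glass = L/(kA) = 4.06×10^-4/(1.04·3.72) = 1.049×10^-4 K/W
ΣR = 3.576×10^-5 + 0.05544 + 1.049×10^-4 = 0.05558 K/W
Q = ΔT/ΣR = (23.7 °C − -2.49 °C)/0.05558 = 471 W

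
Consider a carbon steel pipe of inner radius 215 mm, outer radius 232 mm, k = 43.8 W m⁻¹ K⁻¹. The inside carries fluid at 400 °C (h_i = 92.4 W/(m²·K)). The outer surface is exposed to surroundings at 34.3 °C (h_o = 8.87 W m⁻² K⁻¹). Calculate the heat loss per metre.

Q' = 4.27 kW/m

Treat each layer as a resistance in series:
  R'_conv,in = 1/(2πr h) = 1/(2π·0.215·92.4) = 0.008011 m·K/W
  R'_carbon steel = ln(0.232/0.215)/(2πk) = 0.07610/(2π·43.8) = 2.765×10^-4 m·K/W
  R'_conv,out = 1/(2πr h) = 1/(2π·0.232·8.87) = 0.07734 m·K/W
ΣR = 0.008011 + 2.765×10^-4 + 0.07734 = 0.08563 m·K/W
Q' = ΔT/ΣR = (400 °C − 34.3 °C)/0.08563 = 4270 W/m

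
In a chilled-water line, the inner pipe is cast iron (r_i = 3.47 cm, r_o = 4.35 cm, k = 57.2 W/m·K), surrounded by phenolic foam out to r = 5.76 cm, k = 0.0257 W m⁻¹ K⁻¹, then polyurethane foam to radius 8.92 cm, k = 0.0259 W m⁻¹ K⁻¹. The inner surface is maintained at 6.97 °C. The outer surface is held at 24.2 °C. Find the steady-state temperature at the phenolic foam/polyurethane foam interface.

Treat each layer as a resistance in series:
  R'_cast iron = ln(0.0435/0.0347)/(2πk) = 0.2260/(2π·57.2) = 6.289×10^-4 m·K/W
  R'_phenolic foam = ln(0.0576/0.0435)/(2πk) = 0.2808/(2π·0.0257) = 1.739 m·K/W
  R'_polyurethane foam = ln(0.0892/0.0576)/(2πk) = 0.4374/(2π·0.0259) = 2.688 m·K/W
ΣR = 6.289×10^-4 + 1.739 + 2.688 = 4.428 m·K/W
Q' = ΔT/ΣR = (6.97 °C − 24.2 °C)/4.428 = -3.891 W/m
From the inner boundary to the phenolic foam/polyurethane foam interface, ΣR_partial = 1.740 m·K/W.
T_interface = T_in − Q'·ΣR_partial = 6.97 °C − (-3.891)(1.740) = 13.7 °C

T = 13.7 °C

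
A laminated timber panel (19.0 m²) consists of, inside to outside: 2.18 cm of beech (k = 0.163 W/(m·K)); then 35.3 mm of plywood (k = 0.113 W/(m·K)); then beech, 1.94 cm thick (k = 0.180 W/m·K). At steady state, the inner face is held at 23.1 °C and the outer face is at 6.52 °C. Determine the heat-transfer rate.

Q = 569 W

Resistance network (inner→outer):
  R_beech = L/(kA) = 0.0218/(0.163·19.0) = 0.007039 K/W
  R_plywood = L/(kA) = 0.0353/(0.113·19.0) = 0.01644 K/W
  R_beech = L/(kA) = 0.0194/(0.180·19.0) = 0.005673 K/W
ΣR = 0.007039 + 0.01644 + 0.005673 = 0.02915 K/W
Q = ΔT/ΣR = (23.1 °C − 6.52 °C)/0.02915 = 569 W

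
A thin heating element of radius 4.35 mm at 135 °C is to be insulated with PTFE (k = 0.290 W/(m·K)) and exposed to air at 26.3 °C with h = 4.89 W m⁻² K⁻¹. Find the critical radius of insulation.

r_cr = 5.93 cm

For a cylinder, r_cr = k_ins/h = 0.290/4.89 = 0.0593 m = 5.93 cm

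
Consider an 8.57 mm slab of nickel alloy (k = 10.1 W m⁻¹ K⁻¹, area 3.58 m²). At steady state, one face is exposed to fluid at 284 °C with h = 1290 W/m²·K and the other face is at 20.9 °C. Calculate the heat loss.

Resistance network (inner→outer):
  R_conv,in = 1/(hA) = 1/(1290·3.58) = 2.165×10^-4 K/W
  R_nickel alloy = L/(kA) = 0.00857/(10.1·3.58) = 2.370×10^-4 K/W
ΣR = 2.165×10^-4 + 2.370×10^-4 = 4.535×10^-4 K/W
Q = ΔT/ΣR = (284 °C − 20.9 °C)/4.535×10^-4 = 5.80×10^5 W

Q = 580 kW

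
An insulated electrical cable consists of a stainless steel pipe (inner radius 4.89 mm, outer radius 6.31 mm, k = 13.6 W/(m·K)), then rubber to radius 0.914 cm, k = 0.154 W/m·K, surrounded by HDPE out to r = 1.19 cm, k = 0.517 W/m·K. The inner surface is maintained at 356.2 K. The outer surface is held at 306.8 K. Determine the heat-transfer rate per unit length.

Q' = 106 W/m

Treat each layer as a resistance in series:
  R'_stainless steel = ln(0.00631/0.00489)/(2πk) = 0.2549/(2π·13.6) = 0.002983 m·K/W
  R'_rubber = ln(0.00914/0.00631)/(2πk) = 0.3705/(2π·0.154) = 0.3829 m·K/W
  R'_HDPE = ln(0.0119/0.00914)/(2πk) = 0.2639/(2π·0.517) = 0.08123 m·K/W
ΣR = 0.002983 + 0.3829 + 0.08123 = 0.4671 m·K/W
Q' = ΔT/ΣR = (356.2 K − 306.8 K)/0.4671 = 106 W/m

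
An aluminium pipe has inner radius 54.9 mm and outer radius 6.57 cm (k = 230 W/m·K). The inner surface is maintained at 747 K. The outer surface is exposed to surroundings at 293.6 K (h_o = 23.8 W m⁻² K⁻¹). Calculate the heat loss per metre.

Resistance network (inner→outer):
  R'_aluminium = ln(0.0657/0.0549)/(2πk) = 0.1796/(2π·230) = 1.243×10^-4 m·K/W
  R'_conv,out = 1/(2πr h) = 1/(2π·0.0657·23.8) = 0.1018 m·K/W
ΣR = 1.243×10^-4 + 0.1018 = 0.1019 m·K/W
Q' = ΔT/ΣR = (747 K − 293.6 K)/0.1019 = 4450 W/m

Q' = 4450 W/m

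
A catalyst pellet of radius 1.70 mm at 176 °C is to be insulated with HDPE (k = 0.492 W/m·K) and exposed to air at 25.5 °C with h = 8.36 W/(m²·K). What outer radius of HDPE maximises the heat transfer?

For a sphere, r_cr = 2k_ins/h = 2·0.492/8.36 = 0.118 m = 11.8 cm

r_cr = 11.8 cm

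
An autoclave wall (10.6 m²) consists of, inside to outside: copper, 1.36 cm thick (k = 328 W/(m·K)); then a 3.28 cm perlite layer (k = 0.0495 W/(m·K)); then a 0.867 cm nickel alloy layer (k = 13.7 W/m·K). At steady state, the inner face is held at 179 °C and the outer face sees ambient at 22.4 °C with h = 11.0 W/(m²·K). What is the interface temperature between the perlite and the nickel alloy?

T = 41.4 °C

Resistance network (inner→outer):
  R_copper = L/(kA) = 0.0136/(328·10.6) = 3.912×10^-6 K/W
  R_perlite = L/(kA) = 0.0328/(0.0495·10.6) = 0.06251 K/W
  R_nickel alloy = L/(kA) = 0.00867/(13.7·10.6) = 5.970×10^-5 K/W
  R_conv,out = 1/(hA) = 1/(11.0·10.6) = 0.008576 K/W
ΣR = 3.912×10^-6 + 0.06251 + 5.970×10^-5 + 0.008576 = 0.07115 K/W
Q = ΔT/ΣR = (179 °C − 22.4 °C)/0.07115 = 2201 W
From the inner boundary to the perlite/nickel alloy interface, ΣR_partial = 0.06251 K/W.
T_interface = T_in − Q·ΣR_partial = 179 °C − (2201)(0.06251) = 41.4 °C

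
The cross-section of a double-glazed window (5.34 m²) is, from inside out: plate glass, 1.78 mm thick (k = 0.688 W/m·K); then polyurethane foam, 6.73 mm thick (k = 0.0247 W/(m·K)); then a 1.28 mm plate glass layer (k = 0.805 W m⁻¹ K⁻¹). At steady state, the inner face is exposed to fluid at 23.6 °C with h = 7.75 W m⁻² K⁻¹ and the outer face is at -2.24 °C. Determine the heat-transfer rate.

Q = 340 W

Resistance network (inner→outer):
  R_conv,in = 1/(hA) = 1/(7.75·5.34) = 0.02416 K/W
  R_plate glass = L/(kA) = 0.00178/(0.688·5.34) = 4.845×10^-4 K/W
  R_polyurethane foam = L/(kA) = 0.00673/(0.0247·5.34) = 0.05102 K/W
  R_plate glass = L/(kA) = 0.00128/(0.805·5.34) = 2.978×10^-4 K/W
ΣR = 0.02416 + 4.845×10^-4 + 0.05102 + 2.978×10^-4 = 0.07596 K/W
Q = ΔT/ΣR = (23.6 °C − -2.24 °C)/0.07596 = 340 W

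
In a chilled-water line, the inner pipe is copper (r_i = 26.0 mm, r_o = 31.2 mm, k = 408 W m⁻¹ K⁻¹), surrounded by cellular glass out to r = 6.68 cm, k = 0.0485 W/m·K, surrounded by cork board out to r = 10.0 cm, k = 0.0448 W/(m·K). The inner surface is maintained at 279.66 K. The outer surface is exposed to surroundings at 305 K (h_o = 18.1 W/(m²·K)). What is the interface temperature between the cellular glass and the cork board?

T = 295.4 K

Series thermal resistances, inner to outer:
  R'_copper = ln(0.0312/0.0260)/(2πk) = 0.1823/(2π·408) = 7.112×10^-5 m·K/W
  R'_cellular glass = ln(0.0668/0.0312)/(2πk) = 0.7613/(2π·0.0485) = 2.498 m·K/W
  R'_cork board = ln(0.100/0.0668)/(2πk) = 0.4035/(2π·0.0448) = 1.433 m·K/W
  R'_conv,out = 1/(2πr h) = 1/(2π·0.100·18.1) = 0.08793 m·K/W
ΣR = 7.112×10^-5 + 2.498 + 1.433 + 0.08793 = 4.019 m·K/W
Q' = ΔT/ΣR = (279.66 K − 305 K)/4.019 = -6.305 W/m
From the inner boundary to the cellular glass/cork board interface, ΣR_partial = 2.498 m·K/W.
T_interface = T_in − Q'·ΣR_partial = 279.66 K − (-6.305)(2.498) = 295.4 K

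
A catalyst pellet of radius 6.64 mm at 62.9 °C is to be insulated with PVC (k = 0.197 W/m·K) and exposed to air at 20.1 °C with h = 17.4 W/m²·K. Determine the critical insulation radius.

r_cr = 2.26 cm

For a sphere, r_cr = 2k_ins/h = 2·0.197/17.4 = 0.0226 m = 2.26 cm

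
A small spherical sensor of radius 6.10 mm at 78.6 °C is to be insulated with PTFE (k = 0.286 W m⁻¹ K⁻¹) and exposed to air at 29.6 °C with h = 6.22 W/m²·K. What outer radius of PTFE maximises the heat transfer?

For a sphere, r_cr = 2k_ins/h = 2·0.286/6.22 = 0.0920 m = 9.20 cm

r_cr = 9.20 cm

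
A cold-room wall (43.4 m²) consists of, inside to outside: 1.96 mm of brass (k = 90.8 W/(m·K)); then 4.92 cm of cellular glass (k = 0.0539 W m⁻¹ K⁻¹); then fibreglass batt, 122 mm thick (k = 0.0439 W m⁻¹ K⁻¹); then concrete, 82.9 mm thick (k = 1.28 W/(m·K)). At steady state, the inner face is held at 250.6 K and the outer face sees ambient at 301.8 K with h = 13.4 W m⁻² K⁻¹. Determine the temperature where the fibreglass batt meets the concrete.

Series thermal resistances, inner to outer:
  R_brass = L/(kA) = 0.00196/(90.8·43.4) = 4.974×10^-7 K/W
  R_cellular glass = L/(kA) = 0.0492/(0.0539·43.4) = 0.02103 K/W
  R_fibreglass batt = L/(kA) = 0.122/(0.0439·43.4) = 0.06403 K/W
  R_concrete = L/(kA) = 0.0829/(1.28·43.4) = 0.001492 K/W
  R_conv,out = 1/(hA) = 1/(13.4·43.4) = 0.001720 K/W
ΣR = 4.974×10^-7 + 0.02103 + 0.06403 + 0.001492 + 0.001720 = 0.08827 K/W
Q = ΔT/ΣR = (250.6 K − 301.8 K)/0.08827 = -580.0 W
From the inner boundary to the fibreglass batt/concrete interface, ΣR_partial = 0.08506 K/W.
T_interface = T_in − Q·ΣR_partial = 250.6 K − (-580.0)(0.08506) = 299.9 K

T = 299.9 K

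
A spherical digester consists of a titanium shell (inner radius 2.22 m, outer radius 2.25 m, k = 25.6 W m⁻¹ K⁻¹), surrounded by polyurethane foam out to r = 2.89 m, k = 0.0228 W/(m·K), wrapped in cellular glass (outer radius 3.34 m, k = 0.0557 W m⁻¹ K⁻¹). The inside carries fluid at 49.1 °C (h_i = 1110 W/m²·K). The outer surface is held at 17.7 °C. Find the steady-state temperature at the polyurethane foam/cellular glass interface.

T = 22.8 °C

Resistance network (inner→outer):
  R_conv,in = 1/(4πr²h) = 1/(4π·2.22²·1110) = 1.455×10^-5 K/W
  R_titanium = (1/2.22 − 1/2.25)/(4πk) = 0.006006/(4π·25.6) = 1.867×10^-5 K/W
  R_polyurethane foam = (1/2.25 − 1/2.89)/(4πk) = 0.09842/(4π·0.0228) = 0.3435 K/W
  R_cellular glass = (1/2.89 − 1/3.34)/(4πk) = 0.04662/(4π·0.0557) = 0.06660 K/W
ΣR = 1.455×10^-5 + 1.867×10^-5 + 0.3435 + 0.06660 = 0.4101 K/W
Q = ΔT/ΣR = (49.1 °C − 17.7 °C)/0.4101 = 76.57 W
From the inner boundary to the polyurethane foam/cellular glass interface, ΣR_partial = 0.3435 K/W.
T_interface = T_in − Q·ΣR_partial = 49.1 °C − (76.57)(0.3435) = 22.8 °C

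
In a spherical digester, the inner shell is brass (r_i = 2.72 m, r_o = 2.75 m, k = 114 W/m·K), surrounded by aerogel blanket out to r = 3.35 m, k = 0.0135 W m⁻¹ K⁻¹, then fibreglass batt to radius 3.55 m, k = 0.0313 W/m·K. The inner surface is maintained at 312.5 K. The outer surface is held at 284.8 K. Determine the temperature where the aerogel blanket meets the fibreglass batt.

Treat each layer as a resistance in series:
  R_brass = (1/2.72 − 1/2.75)/(4πk) = 0.004011/(4π·114) = 2.800×10^-6 K/W
  R_aerogel blanket = (1/2.75 − 1/3.35)/(4πk) = 0.06513/(4π·0.0135) = 0.3839 K/W
  R_fibreglass batt = (1/3.35 − 1/3.55)/(4πk) = 0.01682/(4π·0.0313) = 0.04276 K/W
ΣR = 2.800×10^-6 + 0.3839 + 0.04276 = 0.4267 K/W
Q = ΔT/ΣR = (312.5 K − 284.8 K)/0.4267 = 64.92 W
From the inner boundary to the aerogel blanket/fibreglass batt interface, ΣR_partial = 0.3839 K/W.
T_interface = T_in − Q·ΣR_partial = 312.5 K − (64.92)(0.3839) = 287.6 K

T = 287.6 K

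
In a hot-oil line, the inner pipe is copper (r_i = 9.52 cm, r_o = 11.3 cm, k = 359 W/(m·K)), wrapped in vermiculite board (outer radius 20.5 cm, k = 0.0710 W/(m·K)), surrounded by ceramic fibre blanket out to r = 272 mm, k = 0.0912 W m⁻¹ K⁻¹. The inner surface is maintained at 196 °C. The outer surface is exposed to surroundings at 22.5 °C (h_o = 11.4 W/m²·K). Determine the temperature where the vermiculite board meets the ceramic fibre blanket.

T = 72.8 °C

Resistance network (inner→outer):
  R'_copper = ln(0.113/0.0952)/(2πk) = 0.1714/(2π·359) = 7.599×10^-5 m·K/W
  R'_vermiculite board = ln(0.205/0.113)/(2πk) = 0.5956/(2π·0.0710) = 1.335 m·K/W
  R'_ceramic fibre blanket = ln(0.272/0.205)/(2πk) = 0.2828/(2π·0.0912) = 0.4935 m·K/W
  R'_conv,out = 1/(2πr h) = 1/(2π·0.272·11.4) = 0.05133 m·K/W
ΣR = 7.599×10^-5 + 1.335 + 0.4935 + 0.05133 = 1.880 m·K/W
Q' = ΔT/ΣR = (196 °C − 22.5 °C)/1.880 = 92.29 W/m
From the inner boundary to the vermiculite board/ceramic fibre blanket interface, ΣR_partial = 1.335 m·K/W.
T_interface = T_in − Q'·ΣR_partial = 196 °C − (92.29)(1.335) = 72.8 °C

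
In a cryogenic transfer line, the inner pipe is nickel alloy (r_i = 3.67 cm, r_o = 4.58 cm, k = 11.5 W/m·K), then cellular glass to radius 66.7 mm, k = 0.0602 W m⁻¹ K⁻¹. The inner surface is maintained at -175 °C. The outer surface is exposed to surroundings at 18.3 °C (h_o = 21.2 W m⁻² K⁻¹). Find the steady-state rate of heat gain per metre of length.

Q' = 174 W/m

Resistance network (inner→outer):
  R'_nickel alloy = ln(0.0458/0.0367)/(2πk) = 0.2215/(2π·11.5) = 0.003066 m·K/W
  R'_cellular glass = ln(0.0667/0.0458)/(2πk) = 0.3759/(2π·0.0602) = 0.9938 m·K/W
  R'_conv,out = 1/(2πr h) = 1/(2π·0.0667·21.2) = 0.1126 m·K/W
ΣR = 0.003066 + 0.9938 + 0.1126 = 1.109 m·K/W
Q' = ΔT/ΣR = (-175 °C − 18.3 °C)/1.109 = -174 W/m
(Negative Q' ⇒ heat flows inward; heat gain = 174 W/m.)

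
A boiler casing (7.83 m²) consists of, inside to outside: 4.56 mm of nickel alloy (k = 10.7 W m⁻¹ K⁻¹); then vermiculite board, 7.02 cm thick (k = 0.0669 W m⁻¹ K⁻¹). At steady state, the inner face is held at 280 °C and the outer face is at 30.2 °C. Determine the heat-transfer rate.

Resistance network (inner→outer):
  R_nickel alloy = L/(kA) = 0.00456/(10.7·7.83) = 5.443×10^-5 K/W
  R_vermiculite board = L/(kA) = 0.0702/(0.0669·7.83) = 0.1340 K/W
ΣR = 5.443×10^-5 + 0.1340 = 0.1341 K/W
Q = ΔT/ΣR = (280 °C − 30.2 °C)/0.1341 = 1860 W

Q = 1860 W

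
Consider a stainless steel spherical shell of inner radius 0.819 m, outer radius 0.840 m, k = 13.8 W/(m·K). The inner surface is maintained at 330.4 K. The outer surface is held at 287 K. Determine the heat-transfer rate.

Q = 2.47×10^5 W

Q = 4πk·ΔT/(1/r₁ − 1/r₂) = 4π × 13.8 × 43.4 / (1/0.819 − 1/0.840) = 2.47×10^5 W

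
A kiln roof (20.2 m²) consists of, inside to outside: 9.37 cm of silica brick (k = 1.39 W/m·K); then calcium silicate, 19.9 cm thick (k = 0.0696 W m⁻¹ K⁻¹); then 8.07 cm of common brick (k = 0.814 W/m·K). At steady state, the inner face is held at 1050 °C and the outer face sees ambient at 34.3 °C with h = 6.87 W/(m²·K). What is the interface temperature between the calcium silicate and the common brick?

Treat each layer as a resistance in series:
  R_silica brick = L/(kA) = 0.0937/(1.39·20.2) = 0.003337 K/W
  R_calcium silicate = L/(kA) = 0.199/(0.0696·20.2) = 0.1415 K/W
  R_common brick = L/(kA) = 0.0807/(0.814·20.2) = 0.004908 K/W
  R_conv,out = 1/(hA) = 1/(6.87·20.2) = 0.007206 K/W
ΣR = 0.003337 + 0.1415 + 0.004908 + 0.007206 = 0.1570 K/W
Q = ΔT/ΣR = (1050 °C − 34.3 °C)/0.1570 = 6469 W
From the inner boundary to the calcium silicate/common brick interface, ΣR_partial = 0.1448 K/W.
T_interface = T_in − Q·ΣR_partial = 1050 °C − (6469)(0.1448) = 113 °C

T = 113 °C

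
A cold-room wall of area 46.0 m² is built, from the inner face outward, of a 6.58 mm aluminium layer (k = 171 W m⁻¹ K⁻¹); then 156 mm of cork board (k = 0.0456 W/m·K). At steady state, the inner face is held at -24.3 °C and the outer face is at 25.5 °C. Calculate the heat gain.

Treat each layer as a resistance in series:
  R_aluminium = L/(kA) = 0.00658/(171·46.0) = 8.365×10^-7 K/W
  R_cork board = L/(kA) = 0.156/(0.0456·46.0) = 0.07437 K/W
ΣR = 8.365×10^-7 + 0.07437 = 0.07437 K/W
Q = ΔT/ΣR = (-24.3 °C − 25.5 °C)/0.07437 = -670 W
(Negative Q ⇒ heat flows inward; heat gain = 670 W.)

Q = 670 W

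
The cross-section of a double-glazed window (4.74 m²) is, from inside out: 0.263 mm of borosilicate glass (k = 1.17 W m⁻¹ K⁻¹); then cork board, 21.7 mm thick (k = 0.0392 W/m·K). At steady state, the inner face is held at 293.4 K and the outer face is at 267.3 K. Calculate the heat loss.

Q = 223 W

Series thermal resistances, inner to outer:
  R_borosilicate glass = L/(kA) = 2.63×10^-4/(1.17·4.74) = 4.742×10^-5 K/W
  R_cork board = L/(kA) = 0.0217/(0.0392·4.74) = 0.1168 K/W
ΣR = 4.742×10^-5 + 0.1168 = 0.1168 K/W
Q = ΔT/ΣR = (293.4 K − 267.3 K)/0.1168 = 223 W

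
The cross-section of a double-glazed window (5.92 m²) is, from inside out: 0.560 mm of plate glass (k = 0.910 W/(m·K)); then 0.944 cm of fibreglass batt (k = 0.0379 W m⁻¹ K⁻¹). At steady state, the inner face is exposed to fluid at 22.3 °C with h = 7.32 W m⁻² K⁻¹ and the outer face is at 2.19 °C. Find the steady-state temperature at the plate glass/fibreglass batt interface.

Treat each layer as a resistance in series:
  R_conv,in = 1/(hA) = 1/(7.32·5.92) = 0.02308 K/W
  R_plate glass = L/(kA) = 5.60×10^-4/(0.910·5.92) = 1.040×10^-4 K/W
  R_fibreglass batt = L/(kA) = 0.00944/(0.0379·5.92) = 0.04207 K/W
ΣR = 0.02308 + 1.040×10^-4 + 0.04207 = 0.06525 K/W
Q = ΔT/ΣR = (22.3 °C − 2.19 °C)/0.06525 = 308.2 W
From the inner boundary to the plate glass/fibreglass batt interface, ΣR_partial = 0.02318 K/W.
T_interface = T_in − Q·ΣR_partial = 22.3 °C − (308.2)(0.02318) = 15.2 °C

T = 15.2 °C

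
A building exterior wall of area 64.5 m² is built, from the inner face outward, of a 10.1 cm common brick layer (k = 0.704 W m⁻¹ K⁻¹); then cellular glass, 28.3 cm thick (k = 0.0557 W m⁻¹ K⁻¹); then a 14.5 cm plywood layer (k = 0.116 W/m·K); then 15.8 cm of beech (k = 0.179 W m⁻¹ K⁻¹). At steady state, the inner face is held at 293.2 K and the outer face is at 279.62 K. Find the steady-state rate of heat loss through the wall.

Series thermal resistances, inner to outer:
  R_common brick = L/(kA) = 0.101/(0.704·64.5) = 0.002224 K/W
  R_cellular glass = L/(kA) = 0.283/(0.0557·64.5) = 0.07877 K/W
  R_plywood = L/(kA) = 0.145/(0.116·64.5) = 0.01938 K/W
  R_beech = L/(kA) = 0.158/(0.179·64.5) = 0.01368 K/W
ΣR = 0.002224 + 0.07877 + 0.01938 + 0.01368 = 0.1141 K/W
Q = ΔT/ΣR = (293.2 K − 279.62 K)/0.1141 = 119 W

Q = 119 W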